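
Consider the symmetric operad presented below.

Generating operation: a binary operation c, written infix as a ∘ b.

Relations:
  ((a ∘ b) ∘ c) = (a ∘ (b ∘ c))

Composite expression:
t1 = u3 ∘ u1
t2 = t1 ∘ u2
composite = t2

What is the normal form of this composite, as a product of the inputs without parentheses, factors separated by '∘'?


Key point: c is associative — brackets drop, the u-order remains.
(u3 ∘ u1) collapses to u3 ∘ u1
((u3 ∘ u1) ∘ u2) collapses to u3 ∘ u1 ∘ u2

u3 ∘ u1 ∘ u2


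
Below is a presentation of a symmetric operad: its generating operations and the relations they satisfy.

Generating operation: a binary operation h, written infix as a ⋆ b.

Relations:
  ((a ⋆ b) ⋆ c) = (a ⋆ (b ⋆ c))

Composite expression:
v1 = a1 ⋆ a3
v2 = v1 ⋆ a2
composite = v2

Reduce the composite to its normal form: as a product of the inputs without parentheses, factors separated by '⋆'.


Every regrouping of h is equal, so read the a-inputs in written order.
(a1 ⋆ a3) flattens to a1 ⋆ a3
((a1 ⋆ a3) ⋆ a2) flattens to a1 ⋆ a3 ⋆ a2

a1 ⋆ a3 ⋆ a2


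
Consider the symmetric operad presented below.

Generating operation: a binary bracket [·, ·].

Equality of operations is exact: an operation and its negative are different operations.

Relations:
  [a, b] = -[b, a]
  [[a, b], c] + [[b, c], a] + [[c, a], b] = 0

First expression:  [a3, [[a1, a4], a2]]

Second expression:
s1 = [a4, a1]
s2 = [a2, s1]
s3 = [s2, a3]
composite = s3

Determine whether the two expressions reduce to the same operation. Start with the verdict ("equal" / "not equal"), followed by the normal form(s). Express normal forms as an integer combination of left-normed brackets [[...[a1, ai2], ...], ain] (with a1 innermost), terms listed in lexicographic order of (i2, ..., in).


In normal form, the first expression is -[[[a1, a4], a2], a3]
In normal form, the second expression is [[[a1, a4], a2], a3]
The normal forms differ: not equal.

not equal; the first gives -[[[a1, a4], a2], a3] and the second [[[a1, a4], a2], a3]


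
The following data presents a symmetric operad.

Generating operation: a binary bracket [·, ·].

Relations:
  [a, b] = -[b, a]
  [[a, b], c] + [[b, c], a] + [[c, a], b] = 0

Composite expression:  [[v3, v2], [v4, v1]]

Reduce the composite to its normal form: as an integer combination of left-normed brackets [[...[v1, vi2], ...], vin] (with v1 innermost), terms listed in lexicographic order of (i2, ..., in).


-[[[v1, v4], v2], v3] + [[[v1, v4], v3], v2]


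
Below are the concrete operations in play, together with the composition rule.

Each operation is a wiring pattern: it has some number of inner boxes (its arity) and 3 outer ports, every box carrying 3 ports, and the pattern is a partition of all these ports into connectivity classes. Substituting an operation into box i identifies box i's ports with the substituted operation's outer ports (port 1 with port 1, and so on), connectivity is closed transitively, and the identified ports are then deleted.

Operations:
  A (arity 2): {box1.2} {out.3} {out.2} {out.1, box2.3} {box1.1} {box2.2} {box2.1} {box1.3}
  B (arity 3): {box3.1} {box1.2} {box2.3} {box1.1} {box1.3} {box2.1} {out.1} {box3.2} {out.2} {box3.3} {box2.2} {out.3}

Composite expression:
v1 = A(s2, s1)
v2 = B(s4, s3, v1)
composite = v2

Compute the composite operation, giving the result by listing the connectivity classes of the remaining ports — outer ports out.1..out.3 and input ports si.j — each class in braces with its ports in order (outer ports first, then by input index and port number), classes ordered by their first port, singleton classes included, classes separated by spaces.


{out.1} {out.2} {out.3} {s1.1} {s1.2} {s1.3} {s2.1} {s2.2} {s2.3} {s3.1} {s3.2} {s3.3} {s4.1} {s4.2} {s4.3}

Reachability decides: close wires over B-identified ports.
A over (s2, s1) gives {out.1, s1.3} {out.2} {out.3} {s1.1} {s1.2} {s2.1} {s2.2} {s2.3}, out.j being that stage's outer ports
B over (s4, s3, s2, s1) gives {out.1} {out.2} {out.3} {s1.1} {s1.2} {s1.3} {s2.1} {s2.2} {s2.3} {s3.1} {s3.2} {s3.3} {s4.1} {s4.2} {s4.3}, out.j being that stage's outer ports


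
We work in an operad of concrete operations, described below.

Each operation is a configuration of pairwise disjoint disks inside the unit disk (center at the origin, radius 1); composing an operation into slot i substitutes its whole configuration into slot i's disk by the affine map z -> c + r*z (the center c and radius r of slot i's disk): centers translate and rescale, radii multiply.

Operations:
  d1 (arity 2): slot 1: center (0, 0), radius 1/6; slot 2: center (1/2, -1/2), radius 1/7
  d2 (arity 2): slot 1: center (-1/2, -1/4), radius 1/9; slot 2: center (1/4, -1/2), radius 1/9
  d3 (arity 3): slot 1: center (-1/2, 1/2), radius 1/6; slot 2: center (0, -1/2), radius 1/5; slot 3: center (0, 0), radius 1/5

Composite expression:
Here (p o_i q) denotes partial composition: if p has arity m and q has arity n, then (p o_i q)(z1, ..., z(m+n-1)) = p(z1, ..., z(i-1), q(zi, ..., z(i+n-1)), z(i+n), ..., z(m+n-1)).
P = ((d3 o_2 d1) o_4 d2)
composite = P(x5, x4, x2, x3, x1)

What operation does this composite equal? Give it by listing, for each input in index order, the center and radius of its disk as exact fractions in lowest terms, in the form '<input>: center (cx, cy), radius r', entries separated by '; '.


x1: center (1/20, -1/10), radius 1/45; x2: center (1/10, -3/5), radius 1/35; x3: center (-1/10, -1/20), radius 1/45; x4: center (0, -1/2), radius 1/30; x5: center (-1/2, 1/2), radius 1/6

Below d3, radii multiply path by path; the x-disk centers shift.
for x5, the 1-step affine chain lands on center (-1/2, 1/2), radius 1/6
for x4, the 2-step affine chain lands on center (0, -1/2), radius 1/30
for x2, the 2-step affine chain lands on center (1/10, -3/5), radius 1/35
for x3, the 2-step affine chain lands on center (-1/10, -1/20), radius 1/45
for x1, the 2-step affine chain lands on center (1/20, -1/10), radius 1/45


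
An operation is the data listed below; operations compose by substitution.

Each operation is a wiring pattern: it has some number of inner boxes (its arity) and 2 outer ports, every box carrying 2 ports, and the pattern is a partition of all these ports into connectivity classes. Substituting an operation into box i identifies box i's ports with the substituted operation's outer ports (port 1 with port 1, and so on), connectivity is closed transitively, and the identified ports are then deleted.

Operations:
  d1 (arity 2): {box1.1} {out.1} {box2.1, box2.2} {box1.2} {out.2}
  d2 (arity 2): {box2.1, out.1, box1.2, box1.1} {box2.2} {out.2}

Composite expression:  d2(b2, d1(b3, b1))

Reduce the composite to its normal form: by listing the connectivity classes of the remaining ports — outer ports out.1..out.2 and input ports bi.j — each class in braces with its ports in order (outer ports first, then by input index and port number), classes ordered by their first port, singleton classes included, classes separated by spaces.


{out.1, b2.1, b2.2} {out.2} {b1.1, b1.2} {b3.1} {b3.2}


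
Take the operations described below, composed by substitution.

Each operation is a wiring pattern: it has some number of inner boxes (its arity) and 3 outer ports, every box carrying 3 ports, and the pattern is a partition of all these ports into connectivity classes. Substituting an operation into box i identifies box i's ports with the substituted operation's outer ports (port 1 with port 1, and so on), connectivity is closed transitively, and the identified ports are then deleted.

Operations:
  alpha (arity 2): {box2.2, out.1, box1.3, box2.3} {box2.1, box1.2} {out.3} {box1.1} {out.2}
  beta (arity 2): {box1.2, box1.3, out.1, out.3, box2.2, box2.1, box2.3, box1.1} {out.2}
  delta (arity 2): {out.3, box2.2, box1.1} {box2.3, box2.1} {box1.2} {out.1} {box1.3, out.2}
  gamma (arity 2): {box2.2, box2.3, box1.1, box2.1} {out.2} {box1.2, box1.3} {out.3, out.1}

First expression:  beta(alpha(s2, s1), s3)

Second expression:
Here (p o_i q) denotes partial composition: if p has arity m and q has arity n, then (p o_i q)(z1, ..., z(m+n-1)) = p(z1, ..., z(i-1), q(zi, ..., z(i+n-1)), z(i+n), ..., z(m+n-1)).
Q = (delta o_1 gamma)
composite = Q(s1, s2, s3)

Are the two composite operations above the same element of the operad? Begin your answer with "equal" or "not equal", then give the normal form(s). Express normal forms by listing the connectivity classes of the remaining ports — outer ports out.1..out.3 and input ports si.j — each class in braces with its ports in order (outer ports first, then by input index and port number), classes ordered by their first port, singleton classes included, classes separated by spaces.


not equal: they reduce to {out.1, out.3, s1.2, s1.3, s2.3, s3.1, s3.2, s3.3} {out.2} {s1.1, s2.2} {s2.1} and {out.1} {out.2, out.3, s3.2} {s1.1, s2.1, s2.2, s2.3} {s1.2, s1.3} {s3.1, s3.3}

The first expression, normalized: {out.1, out.3, s1.2, s1.3, s2.3, s3.1, s3.2, s3.3} {out.2} {s1.1, s2.2} {s2.1}
The second expression, normalized: {out.1} {out.2, out.3, s3.2} {s1.1, s2.1, s2.2, s2.3} {s1.2, s1.3} {s3.1, s3.3}
They disagree, so not equal.


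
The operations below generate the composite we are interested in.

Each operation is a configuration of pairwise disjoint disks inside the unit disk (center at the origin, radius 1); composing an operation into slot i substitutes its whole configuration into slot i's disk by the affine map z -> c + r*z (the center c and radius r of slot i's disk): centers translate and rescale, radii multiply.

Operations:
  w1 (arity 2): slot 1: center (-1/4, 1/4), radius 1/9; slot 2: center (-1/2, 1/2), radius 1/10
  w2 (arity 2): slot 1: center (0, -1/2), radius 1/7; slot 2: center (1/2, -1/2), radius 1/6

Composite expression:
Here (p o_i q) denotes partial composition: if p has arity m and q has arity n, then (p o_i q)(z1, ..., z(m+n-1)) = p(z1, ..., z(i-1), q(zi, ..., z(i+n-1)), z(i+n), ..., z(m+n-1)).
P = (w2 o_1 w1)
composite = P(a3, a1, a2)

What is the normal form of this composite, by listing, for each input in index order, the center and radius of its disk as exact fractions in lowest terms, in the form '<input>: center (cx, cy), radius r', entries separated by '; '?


a1: center (-1/14, -3/7), radius 1/70; a2: center (1/2, -1/2), radius 1/6; a3: center (-1/28, -13/28), radius 1/63

Nesting under w2 composes maps z -> c + r*z down each a-path.
a3: after 2 affine steps, its disk has center (-1/28, -13/28), radius 1/63
a1: after 2 affine steps, its disk has center (-1/14, -3/7), radius 1/70
a2: after 1 affine step, its disk has center (1/2, -1/2), radius 1/6


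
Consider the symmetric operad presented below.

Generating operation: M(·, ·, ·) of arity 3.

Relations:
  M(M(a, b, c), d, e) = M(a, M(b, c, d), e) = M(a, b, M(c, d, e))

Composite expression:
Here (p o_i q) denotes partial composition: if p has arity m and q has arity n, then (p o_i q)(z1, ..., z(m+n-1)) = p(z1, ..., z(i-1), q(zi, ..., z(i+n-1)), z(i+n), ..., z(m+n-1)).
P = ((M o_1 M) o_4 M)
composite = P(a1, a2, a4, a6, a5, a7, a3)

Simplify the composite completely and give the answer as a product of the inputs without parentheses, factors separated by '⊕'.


a1 ⊕ a2 ⊕ a4 ⊕ a6 ⊕ a5 ⊕ a7 ⊕ a3

Key point: M is associative — brackets drop, the a-order remains.
M(a1, a2, a4) reduces to a1 ⊕ a2 ⊕ a4
M(a6, a5, a7) reduces to a6 ⊕ a5 ⊕ a7
M(M(a1, a2, a4), M(a6, a5, a7), a3) reduces to a1 ⊕ a2 ⊕ a4 ⊕ a6 ⊕ a5 ⊕ a7 ⊕ a3


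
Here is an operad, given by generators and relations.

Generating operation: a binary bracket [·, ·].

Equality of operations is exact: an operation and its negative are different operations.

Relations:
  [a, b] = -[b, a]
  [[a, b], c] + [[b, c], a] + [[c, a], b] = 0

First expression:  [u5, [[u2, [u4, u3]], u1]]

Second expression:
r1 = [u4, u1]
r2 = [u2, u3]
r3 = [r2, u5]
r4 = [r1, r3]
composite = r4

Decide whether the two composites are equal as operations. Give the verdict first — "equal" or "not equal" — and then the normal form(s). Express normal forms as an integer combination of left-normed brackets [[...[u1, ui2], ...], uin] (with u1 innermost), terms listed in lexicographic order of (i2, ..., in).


The first expression reduces to -[[[[u1, u2], u3], u4], u5] + [[[[u1, u2], u4], u3], u5] + [[[[u1, u3], u4], u2], u5] - [[[[u1, u4], u3], u2], u5]
The second expression reduces to -[[[[u1, u4], u2], u3], u5] + [[[[u1, u4], u3], u2], u5] + [[[[u1, u4], u5], u2], u3] - [[[[u1, u4], u5], u3], u2]
Different reductions; not equal.

not equal: they reduce to -[[[[u1, u2], u3], u4], u5] + [[[[u1, u2], u4], u3], u5] + [[[[u1, u3], u4], u2], u5] - [[[[u1, u4], u3], u2], u5] and -[[[[u1, u4], u2], u3], u5] + [[[[u1, u4], u3], u2], u5] + [[[[u1, u4], u5], u2], u3] - [[[[u1, u4], u5], u3], u2]


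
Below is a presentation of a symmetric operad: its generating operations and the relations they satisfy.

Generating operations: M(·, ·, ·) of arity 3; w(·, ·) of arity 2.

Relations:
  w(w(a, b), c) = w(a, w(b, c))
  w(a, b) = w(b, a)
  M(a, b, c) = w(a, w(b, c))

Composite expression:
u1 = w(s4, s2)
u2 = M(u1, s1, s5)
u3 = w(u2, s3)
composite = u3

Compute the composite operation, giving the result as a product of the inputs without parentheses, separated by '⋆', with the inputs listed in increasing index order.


s1 ⋆ s2 ⋆ s3 ⋆ s4 ⋆ s5


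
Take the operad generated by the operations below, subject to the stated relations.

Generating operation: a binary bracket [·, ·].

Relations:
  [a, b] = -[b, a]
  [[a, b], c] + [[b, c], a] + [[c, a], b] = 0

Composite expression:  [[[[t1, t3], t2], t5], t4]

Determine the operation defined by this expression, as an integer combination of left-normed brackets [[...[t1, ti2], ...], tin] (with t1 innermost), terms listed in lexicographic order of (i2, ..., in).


[[[[t1, t3], t2], t5], t4]

Antisymmetry and Jacobi reduce to t1-anchored left-normed brackets.
Composite bracket: [[[[t1, t3], t2], t5], t4]
Each bracket splits as ab - ba, giving 16 signed words (2^4 = 16).
Words beginning with t1 determine it all:
  t1t3t2t5t4 (sign +1) contributes +[[[[t1, t3], t2], t5], t4]


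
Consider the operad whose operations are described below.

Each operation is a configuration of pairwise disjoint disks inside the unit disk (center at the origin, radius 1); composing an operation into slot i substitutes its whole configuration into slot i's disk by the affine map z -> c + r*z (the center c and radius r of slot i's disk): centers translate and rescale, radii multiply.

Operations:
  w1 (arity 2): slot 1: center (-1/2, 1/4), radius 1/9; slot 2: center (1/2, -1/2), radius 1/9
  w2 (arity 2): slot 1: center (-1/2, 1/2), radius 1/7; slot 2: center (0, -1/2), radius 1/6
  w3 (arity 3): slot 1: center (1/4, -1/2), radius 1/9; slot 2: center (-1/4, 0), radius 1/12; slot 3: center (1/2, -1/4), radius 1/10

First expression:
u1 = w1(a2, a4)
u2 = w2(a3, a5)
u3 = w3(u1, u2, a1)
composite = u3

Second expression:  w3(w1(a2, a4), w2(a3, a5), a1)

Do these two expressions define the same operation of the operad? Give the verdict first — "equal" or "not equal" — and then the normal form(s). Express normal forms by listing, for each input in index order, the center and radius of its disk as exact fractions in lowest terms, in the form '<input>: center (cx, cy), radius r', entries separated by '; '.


equal; both compose to a1: center (1/2, -1/4), radius 1/10; a2: center (7/36, -17/36), radius 1/81; a3: center (-7/24, 1/24), radius 1/84; a4: center (11/36, -5/9), radius 1/81; a5: center (-1/4, -1/24), radius 1/72

In normal form, the first expression is a1: center (1/2, -1/4), radius 1/10; a2: center (7/36, -17/36), radius 1/81; a3: center (-7/24, 1/24), radius 1/84; a4: center (11/36, -5/9), radius 1/81; a5: center (-1/4, -1/24), radius 1/72
In normal form, the second expression is a1: center (1/2, -1/4), radius 1/10; a2: center (7/36, -17/36), radius 1/81; a3: center (-7/24, 1/24), radius 1/84; a4: center (11/36, -5/9), radius 1/81; a5: center (-1/4, -1/24), radius 1/72
Same normal form: equal.


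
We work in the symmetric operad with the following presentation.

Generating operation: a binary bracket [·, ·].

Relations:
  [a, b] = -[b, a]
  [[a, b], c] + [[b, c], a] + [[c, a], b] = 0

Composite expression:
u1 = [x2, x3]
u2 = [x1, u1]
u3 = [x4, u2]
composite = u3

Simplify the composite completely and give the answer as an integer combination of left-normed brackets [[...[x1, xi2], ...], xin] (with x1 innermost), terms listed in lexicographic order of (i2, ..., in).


Expand each bracket as ab - ba; the x1-initial words give the coefficients.
Composite bracket: [x4, [x1, [x2, x3]]]
Full expansion: 8 signed words from ab - ba (2^3 = 8).
Collect the words opening with x1:
  x1x2x3x4 appears with sign -1, giving the term -[[[x1, x2], x3], x4]
  x1x3x2x4 appears with sign +1, giving the term +[[[x1, x3], x2], x4]

-[[[x1, x2], x3], x4] + [[[x1, x3], x2], x4]


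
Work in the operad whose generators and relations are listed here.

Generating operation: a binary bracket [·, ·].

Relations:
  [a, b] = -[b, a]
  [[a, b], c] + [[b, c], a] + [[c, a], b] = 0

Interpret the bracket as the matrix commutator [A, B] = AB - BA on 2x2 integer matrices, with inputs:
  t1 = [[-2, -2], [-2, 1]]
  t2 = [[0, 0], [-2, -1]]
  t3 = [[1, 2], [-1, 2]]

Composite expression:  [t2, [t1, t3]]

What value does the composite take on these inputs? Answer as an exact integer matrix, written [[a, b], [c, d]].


[t1, t3] = [[6, -8], [-1, -6]]
[t2, [t1, t3]] = [[-16, -8], [-23, 16]]

[[-16, -8], [-23, 16]]


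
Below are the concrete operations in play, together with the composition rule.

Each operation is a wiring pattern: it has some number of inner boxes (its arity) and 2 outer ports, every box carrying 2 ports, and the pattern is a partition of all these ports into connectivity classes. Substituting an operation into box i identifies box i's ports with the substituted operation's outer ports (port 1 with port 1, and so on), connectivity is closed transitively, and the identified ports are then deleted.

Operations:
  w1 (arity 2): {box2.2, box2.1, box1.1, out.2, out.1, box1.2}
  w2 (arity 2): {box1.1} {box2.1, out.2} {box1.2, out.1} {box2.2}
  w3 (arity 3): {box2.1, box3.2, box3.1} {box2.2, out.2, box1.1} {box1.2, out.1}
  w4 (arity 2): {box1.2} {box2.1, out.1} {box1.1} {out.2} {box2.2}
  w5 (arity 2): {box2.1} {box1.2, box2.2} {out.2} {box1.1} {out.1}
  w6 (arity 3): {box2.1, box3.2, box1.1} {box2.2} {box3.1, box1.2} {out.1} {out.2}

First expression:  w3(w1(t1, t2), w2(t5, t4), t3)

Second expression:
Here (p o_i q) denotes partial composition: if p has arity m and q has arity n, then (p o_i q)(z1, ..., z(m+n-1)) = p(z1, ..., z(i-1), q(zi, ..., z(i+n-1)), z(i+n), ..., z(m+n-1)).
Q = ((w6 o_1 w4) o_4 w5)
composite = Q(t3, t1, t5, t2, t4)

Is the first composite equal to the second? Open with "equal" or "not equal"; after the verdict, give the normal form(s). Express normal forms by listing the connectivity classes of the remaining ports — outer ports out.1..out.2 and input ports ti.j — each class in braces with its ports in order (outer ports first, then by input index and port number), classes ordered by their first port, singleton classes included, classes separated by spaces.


not equal; first: {out.1, out.2, t1.1, t1.2, t2.1, t2.2, t4.1} {t3.1, t3.2, t5.2} {t4.2} {t5.1}; second: {out.1} {out.2} {t1.1, t5.1} {t1.2} {t2.1} {t2.2, t4.2} {t3.1} {t3.2} {t4.1} {t5.2}

Normal form of the first expression: {out.1, out.2, t1.1, t1.2, t2.1, t2.2, t4.1} {t3.1, t3.2, t5.2} {t4.2} {t5.1}
Normal form of the second expression: {out.1} {out.2} {t1.1, t5.1} {t1.2} {t2.1} {t2.2, t4.2} {t3.1} {t3.2} {t4.1} {t5.2}
No match — not equal.


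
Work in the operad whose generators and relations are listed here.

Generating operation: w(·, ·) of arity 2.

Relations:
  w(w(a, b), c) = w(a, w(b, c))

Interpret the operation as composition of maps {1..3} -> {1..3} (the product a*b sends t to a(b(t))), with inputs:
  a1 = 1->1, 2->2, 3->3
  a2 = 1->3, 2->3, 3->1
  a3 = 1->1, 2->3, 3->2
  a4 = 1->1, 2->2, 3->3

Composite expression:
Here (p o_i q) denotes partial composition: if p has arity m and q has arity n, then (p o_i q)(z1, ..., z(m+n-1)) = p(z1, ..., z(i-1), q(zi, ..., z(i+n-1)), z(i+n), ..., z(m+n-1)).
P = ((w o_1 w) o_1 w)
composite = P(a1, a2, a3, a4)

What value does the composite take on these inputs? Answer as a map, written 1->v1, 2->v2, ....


1->3, 2->1, 3->3

w(a1, a2) = 1->3, 2->3, 3->1
w(w(a1, a2), a3) = 1->3, 2->1, 3->3
w(w(w(a1, a2), a3), a4) = 1->3, 2->1, 3->3


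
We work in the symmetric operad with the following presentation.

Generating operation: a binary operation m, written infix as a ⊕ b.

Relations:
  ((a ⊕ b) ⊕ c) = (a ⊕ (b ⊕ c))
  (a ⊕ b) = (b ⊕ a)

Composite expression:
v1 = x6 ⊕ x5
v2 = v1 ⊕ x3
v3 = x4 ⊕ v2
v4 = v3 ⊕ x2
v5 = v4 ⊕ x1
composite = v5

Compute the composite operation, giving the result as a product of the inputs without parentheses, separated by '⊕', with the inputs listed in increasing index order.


x1 ⊕ x2 ⊕ x3 ⊕ x4 ⊕ x5 ⊕ x6

Key point: m commutes, so take the x-inputs in any fixed order.
(x6 ⊕ x5) flattens to x6 ⊕ x5
((x6 ⊕ x5) ⊕ x3) flattens to x6 ⊕ x5 ⊕ x3
(x4 ⊕ ((x6 ⊕ x5) ⊕ x3)) flattens to x4 ⊕ x6 ⊕ x5 ⊕ x3
((x4 ⊕ ((x6 ⊕ x5) ⊕ x3)) ⊕ x2) flattens to x4 ⊕ x6 ⊕ x5 ⊕ x3 ⊕ x2
(((x4 ⊕ ((x6 ⊕ x5) ⊕ x3)) ⊕ x2) ⊕ x1) flattens to x4 ⊕ x6 ⊕ x5 ⊕ x3 ⊕ x2 ⊕ x1
the factors in increasing index order: x1 ⊕ x2 ⊕ x3 ⊕ x4 ⊕ x5 ⊕ x6


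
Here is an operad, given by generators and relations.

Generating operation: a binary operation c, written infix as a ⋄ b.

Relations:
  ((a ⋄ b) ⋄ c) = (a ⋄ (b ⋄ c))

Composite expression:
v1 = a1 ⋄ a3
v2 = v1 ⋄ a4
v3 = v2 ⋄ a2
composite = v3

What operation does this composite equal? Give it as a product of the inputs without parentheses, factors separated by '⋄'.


Associativity of c dissolves the nesting; only the a-input order survives.
(a1 ⋄ a3) reduces to a1 ⋄ a3
((a1 ⋄ a3) ⋄ a4) reduces to a1 ⋄ a3 ⋄ a4
(((a1 ⋄ a3) ⋄ a4) ⋄ a2) reduces to a1 ⋄ a3 ⋄ a4 ⋄ a2

a1 ⋄ a3 ⋄ a4 ⋄ a2


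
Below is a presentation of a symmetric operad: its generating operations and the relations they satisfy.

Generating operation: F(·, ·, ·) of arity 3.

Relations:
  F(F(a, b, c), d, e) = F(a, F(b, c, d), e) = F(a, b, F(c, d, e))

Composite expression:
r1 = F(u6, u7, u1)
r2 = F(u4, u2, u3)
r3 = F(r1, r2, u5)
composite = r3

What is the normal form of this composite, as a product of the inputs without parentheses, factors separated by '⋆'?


u6 ⋆ u7 ⋆ u1 ⋆ u4 ⋆ u2 ⋆ u3 ⋆ u5

The F-tree's shape is irrelevant; the u-reading-order decides.
F(u6, u7, u1) reduces to u6 ⋆ u7 ⋆ u1
F(u4, u2, u3) reduces to u4 ⋆ u2 ⋆ u3
F(F(u6, u7, u1), F(u4, u2, u3), u5) reduces to u6 ⋆ u7 ⋆ u1 ⋆ u4 ⋆ u2 ⋆ u3 ⋆ u5


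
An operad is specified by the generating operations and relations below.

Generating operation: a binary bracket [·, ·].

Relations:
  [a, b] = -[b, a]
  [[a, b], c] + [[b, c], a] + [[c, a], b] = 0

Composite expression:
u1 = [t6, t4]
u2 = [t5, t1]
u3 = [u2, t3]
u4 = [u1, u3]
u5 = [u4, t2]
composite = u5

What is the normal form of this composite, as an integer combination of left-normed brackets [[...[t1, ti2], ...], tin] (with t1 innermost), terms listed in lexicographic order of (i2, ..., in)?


In the tensor algebra, words opening t1 carry the t1-anchored form.
Composite bracket: [[[t6, t4], [[t5, t1], t3]], t2]
Expanding via [a, b] = ab - ba: 32 signed words (2^5 = 32).
Coefficients come from the t1-initial words:
  t1t5t3t4t6t2 (sign -1) contributes -[[[[[t1, t5], t3], t4], t6], t2]
  t1t5t3t6t4t2 (sign +1) contributes +[[[[[t1, t5], t3], t6], t4], t2]

-[[[[[t1, t5], t3], t4], t6], t2] + [[[[[t1, t5], t3], t6], t4], t2]


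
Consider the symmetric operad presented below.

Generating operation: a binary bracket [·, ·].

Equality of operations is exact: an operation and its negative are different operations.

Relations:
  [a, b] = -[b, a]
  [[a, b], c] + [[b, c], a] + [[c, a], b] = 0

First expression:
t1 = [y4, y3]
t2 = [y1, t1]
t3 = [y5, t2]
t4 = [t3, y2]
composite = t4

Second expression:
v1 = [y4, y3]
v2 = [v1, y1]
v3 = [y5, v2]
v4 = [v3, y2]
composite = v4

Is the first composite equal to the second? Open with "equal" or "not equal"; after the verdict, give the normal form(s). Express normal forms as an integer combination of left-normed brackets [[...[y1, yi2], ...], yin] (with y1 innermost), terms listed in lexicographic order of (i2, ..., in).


not equal: they reduce to [[[[y1, y3], y4], y5], y2] - [[[[y1, y4], y3], y5], y2] and -[[[[y1, y3], y4], y5], y2] + [[[[y1, y4], y3], y5], y2]

The first expression reduces to [[[[y1, y3], y4], y5], y2] - [[[[y1, y4], y3], y5], y2]
The second expression reduces to -[[[[y1, y3], y4], y5], y2] + [[[[y1, y4], y3], y5], y2]
The forms do not match — not equal.


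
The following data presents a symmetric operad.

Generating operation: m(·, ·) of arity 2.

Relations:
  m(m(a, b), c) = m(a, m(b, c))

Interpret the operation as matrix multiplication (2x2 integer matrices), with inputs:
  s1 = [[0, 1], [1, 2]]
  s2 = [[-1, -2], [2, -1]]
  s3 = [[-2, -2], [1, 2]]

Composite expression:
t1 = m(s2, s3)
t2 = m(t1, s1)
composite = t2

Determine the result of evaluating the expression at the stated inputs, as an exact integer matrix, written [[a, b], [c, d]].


m(s2, s3) = [[0, -2], [-5, -6]]
m(m(s2, s3), s1) = [[-2, -4], [-6, -17]]

[[-2, -4], [-6, -17]]


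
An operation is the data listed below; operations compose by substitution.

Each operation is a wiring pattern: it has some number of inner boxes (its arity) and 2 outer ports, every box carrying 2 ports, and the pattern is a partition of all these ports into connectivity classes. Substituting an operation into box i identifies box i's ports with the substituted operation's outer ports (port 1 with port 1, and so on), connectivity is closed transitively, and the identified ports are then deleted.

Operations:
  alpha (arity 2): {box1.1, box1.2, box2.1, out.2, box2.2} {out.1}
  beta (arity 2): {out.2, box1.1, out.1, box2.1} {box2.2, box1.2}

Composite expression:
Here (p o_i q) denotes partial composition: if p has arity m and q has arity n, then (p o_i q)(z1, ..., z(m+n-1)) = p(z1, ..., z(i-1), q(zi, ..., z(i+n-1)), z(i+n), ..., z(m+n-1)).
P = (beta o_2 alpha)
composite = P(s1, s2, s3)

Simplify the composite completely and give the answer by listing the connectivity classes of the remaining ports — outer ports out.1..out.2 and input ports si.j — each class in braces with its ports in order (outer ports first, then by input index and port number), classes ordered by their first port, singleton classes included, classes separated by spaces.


{out.1, out.2, s1.1} {s1.2, s2.1, s2.2, s3.1, s3.2}

Substituting into beta glues patterns; closure does the rest.
alpha over (s2, s3) gives {out.1} {out.2, s2.1, s2.2, s3.1, s3.2}, out.j being that stage's outer ports
beta over (s1, s2, s3) gives {out.1, out.2, s1.1} {s1.2, s2.1, s2.2, s3.1, s3.2}, out.j being that stage's outer ports


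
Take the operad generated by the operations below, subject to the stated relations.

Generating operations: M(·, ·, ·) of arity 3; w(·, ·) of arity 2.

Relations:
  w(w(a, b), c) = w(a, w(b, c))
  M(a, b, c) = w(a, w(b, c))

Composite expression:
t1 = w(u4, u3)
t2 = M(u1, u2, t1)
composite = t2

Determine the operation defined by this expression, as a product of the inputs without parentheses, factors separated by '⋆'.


u1 ⋆ u2 ⋆ u4 ⋆ u3


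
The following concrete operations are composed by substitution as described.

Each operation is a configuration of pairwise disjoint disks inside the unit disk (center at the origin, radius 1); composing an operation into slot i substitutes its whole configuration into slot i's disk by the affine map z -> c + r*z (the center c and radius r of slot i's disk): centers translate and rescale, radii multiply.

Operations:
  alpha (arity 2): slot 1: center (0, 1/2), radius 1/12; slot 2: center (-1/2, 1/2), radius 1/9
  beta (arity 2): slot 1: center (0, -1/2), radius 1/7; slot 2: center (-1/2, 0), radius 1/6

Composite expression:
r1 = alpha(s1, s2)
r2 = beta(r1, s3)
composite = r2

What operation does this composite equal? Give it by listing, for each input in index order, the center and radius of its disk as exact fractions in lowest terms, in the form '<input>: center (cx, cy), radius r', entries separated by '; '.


Affine substitution under beta: radii multiply and s-centers shift.
tracing s1 down its 2-map path: center (0, -3/7), radius 1/84
tracing s2 down its 2-map path: center (-1/14, -3/7), radius 1/63
tracing s3 down its 1-map path: center (-1/2, 0), radius 1/6

s1: center (0, -3/7), radius 1/84; s2: center (-1/14, -3/7), radius 1/63; s3: center (-1/2, 0), radius 1/6


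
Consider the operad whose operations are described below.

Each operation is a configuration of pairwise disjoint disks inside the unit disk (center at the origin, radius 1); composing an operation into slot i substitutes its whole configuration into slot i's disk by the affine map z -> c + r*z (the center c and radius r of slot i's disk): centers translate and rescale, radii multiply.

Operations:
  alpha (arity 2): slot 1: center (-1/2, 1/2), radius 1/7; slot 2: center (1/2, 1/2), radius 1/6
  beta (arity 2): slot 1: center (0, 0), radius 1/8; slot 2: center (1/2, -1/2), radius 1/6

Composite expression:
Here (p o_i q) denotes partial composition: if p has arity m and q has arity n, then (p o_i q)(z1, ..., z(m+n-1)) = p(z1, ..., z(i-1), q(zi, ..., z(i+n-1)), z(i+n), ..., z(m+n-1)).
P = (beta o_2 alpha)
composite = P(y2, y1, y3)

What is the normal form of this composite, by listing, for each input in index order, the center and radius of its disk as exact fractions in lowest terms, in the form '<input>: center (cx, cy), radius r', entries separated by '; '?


y1: center (5/12, -5/12), radius 1/42; y2: center (0, 0), radius 1/8; y3: center (7/12, -5/12), radius 1/36

Each y-disk chains the slot maps above it in beta; radii multiply.
y2: after 1 affine step, its disk has center (0, 0), radius 1/8
y1: after 2 affine steps, its disk has center (5/12, -5/12), radius 1/42
y3: after 2 affine steps, its disk has center (7/12, -5/12), radius 1/36


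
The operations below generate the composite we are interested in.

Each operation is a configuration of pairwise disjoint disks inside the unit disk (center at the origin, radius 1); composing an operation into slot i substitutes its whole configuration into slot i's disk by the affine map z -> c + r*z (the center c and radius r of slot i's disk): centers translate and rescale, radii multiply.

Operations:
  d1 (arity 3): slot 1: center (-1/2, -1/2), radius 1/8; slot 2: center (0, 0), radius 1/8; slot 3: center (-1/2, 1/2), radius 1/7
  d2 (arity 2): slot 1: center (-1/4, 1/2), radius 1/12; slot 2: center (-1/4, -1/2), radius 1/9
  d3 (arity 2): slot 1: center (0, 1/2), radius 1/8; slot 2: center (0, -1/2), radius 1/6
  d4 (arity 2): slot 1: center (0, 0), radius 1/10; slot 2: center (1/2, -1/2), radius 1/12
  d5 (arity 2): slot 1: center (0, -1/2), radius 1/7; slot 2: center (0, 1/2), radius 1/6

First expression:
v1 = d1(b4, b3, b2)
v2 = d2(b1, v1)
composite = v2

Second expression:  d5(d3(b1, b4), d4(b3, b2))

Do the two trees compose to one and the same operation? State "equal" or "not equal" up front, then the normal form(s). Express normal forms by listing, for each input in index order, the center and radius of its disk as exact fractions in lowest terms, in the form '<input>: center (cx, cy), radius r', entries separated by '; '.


Reducing the first expression gives b1: center (-1/4, 1/2), radius 1/12; b2: center (-11/36, -4/9), radius 1/63; b3: center (-1/4, -1/2), radius 1/72; b4: center (-11/36, -5/9), radius 1/72
Reducing the second expression gives b1: center (0, -3/7), radius 1/56; b2: center (1/12, 5/12), radius 1/72; b3: center (0, 1/2), radius 1/60; b4: center (0, -4/7), radius 1/42
No match — not equal.

not equal; first: b1: center (-1/4, 1/2), radius 1/12; b2: center (-11/36, -4/9), radius 1/63; b3: center (-1/4, -1/2), radius 1/72; b4: center (-11/36, -5/9), radius 1/72; second: b1: center (0, -3/7), radius 1/56; b2: center (1/12, 5/12), radius 1/72; b3: center (0, 1/2), radius 1/60; b4: center (0, -4/7), radius 1/42


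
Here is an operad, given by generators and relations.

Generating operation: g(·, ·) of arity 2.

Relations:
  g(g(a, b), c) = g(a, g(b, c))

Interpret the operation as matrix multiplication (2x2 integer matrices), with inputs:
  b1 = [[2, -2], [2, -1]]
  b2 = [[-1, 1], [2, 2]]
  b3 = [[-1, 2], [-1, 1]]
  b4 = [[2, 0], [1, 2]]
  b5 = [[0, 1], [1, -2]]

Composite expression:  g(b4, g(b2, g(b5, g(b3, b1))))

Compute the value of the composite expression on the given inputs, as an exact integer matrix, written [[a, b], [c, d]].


[[4, -6], [10, -7]]


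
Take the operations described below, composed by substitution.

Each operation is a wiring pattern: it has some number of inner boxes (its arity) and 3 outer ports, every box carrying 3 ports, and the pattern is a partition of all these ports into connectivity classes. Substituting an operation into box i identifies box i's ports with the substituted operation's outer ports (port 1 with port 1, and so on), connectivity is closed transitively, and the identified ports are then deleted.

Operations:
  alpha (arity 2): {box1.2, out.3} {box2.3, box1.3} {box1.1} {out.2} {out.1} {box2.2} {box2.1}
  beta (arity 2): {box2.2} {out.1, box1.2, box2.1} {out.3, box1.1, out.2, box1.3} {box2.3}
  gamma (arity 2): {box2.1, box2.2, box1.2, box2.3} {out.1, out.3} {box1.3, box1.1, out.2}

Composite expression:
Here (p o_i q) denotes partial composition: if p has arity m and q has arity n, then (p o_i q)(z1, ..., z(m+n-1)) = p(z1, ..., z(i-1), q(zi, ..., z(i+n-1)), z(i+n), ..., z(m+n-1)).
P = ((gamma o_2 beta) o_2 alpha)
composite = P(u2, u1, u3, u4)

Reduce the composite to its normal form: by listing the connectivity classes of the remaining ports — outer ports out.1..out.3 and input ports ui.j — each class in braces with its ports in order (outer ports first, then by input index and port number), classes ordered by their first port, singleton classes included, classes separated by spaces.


{out.1, out.3} {out.2, u2.1, u2.3} {u1.1} {u1.2, u2.2, u4.1} {u1.3, u3.3} {u3.1} {u3.2} {u4.2} {u4.3}

Reachability decides: close wires over gamma-identified ports.
through alpha, on inputs (u1, u3): {out.1} {out.2} {out.3, u1.2} {u1.1} {u1.3, u3.3} {u3.1} {u3.2} (out.j = stage outer ports)
through beta, on inputs (u1, u3, u4): {out.1, u4.1} {out.2, out.3, u1.2} {u1.1} {u1.3, u3.3} {u3.1} {u3.2} {u4.2} {u4.3} (out.j = stage outer ports)
through gamma, on inputs (u2, u1, u3, u4): {out.1, out.3} {out.2, u2.1, u2.3} {u1.1} {u1.2, u2.2, u4.1} {u1.3, u3.3} {u3.1} {u3.2} {u4.2} {u4.3} (out.j = stage outer ports)


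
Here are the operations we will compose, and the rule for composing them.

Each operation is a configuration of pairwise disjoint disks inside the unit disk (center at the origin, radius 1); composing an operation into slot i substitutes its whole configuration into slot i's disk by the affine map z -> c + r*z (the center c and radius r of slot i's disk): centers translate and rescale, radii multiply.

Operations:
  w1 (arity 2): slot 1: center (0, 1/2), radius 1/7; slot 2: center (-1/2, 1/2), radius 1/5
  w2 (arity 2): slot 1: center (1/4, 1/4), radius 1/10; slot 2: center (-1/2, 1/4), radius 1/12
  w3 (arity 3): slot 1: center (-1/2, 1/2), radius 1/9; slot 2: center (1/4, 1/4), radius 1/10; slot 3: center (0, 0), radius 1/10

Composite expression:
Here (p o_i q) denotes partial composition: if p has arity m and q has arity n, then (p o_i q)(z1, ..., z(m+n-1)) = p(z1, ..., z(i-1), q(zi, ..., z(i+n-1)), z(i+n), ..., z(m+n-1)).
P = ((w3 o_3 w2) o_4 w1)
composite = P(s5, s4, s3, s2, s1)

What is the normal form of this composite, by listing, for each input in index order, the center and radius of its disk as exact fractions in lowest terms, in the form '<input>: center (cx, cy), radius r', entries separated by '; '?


s1: center (-13/240, 7/240), radius 1/600; s2: center (-1/20, 7/240), radius 1/840; s3: center (1/40, 1/40), radius 1/100; s4: center (1/4, 1/4), radius 1/10; s5: center (-1/2, 1/2), radius 1/9

Follow each s-input down from w3: c' goes to c + r*c', radius to r*r'.
s5 passes through 1 substitution, ending at center (-1/2, 1/2), radius 1/9
s4 passes through 1 substitution, ending at center (1/4, 1/4), radius 1/10
s3 passes through 2 substitutions, ending at center (1/40, 1/40), radius 1/100
s2 passes through 3 substitutions, ending at center (-1/20, 7/240), radius 1/840
s1 passes through 3 substitutions, ending at center (-13/240, 7/240), radius 1/600


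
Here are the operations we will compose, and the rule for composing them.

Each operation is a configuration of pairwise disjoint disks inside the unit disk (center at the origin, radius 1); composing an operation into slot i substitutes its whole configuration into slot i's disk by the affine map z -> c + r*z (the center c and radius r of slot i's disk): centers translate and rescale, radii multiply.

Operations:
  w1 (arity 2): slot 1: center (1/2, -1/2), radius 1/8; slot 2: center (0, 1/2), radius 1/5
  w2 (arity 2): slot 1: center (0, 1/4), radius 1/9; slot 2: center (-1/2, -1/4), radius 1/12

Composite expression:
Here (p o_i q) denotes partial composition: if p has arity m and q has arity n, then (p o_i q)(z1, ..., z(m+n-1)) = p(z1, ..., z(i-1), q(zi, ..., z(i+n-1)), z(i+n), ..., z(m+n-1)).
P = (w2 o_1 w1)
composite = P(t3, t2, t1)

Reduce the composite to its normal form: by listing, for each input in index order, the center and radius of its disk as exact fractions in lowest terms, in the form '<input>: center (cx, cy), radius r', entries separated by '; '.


t1: center (-1/2, -1/4), radius 1/12; t2: center (0, 11/36), radius 1/45; t3: center (1/18, 7/36), radius 1/72

Each t-disk chains the slot maps above it in w2; radii multiply.
tracing t3 down its 2-map path: center (1/18, 7/36), radius 1/72
tracing t2 down its 2-map path: center (0, 11/36), radius 1/45
tracing t1 down its 1-map path: center (-1/2, -1/4), radius 1/12


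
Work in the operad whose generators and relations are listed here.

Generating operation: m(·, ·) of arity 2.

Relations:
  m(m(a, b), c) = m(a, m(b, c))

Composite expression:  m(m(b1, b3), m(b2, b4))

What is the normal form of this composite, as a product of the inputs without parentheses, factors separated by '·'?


Associativity of m dissolves the nesting; only the b-input order survives.
m(b1, b3) flattens to b1 · b3
m(b2, b4) flattens to b2 · b4
m(m(b1, b3), m(b2, b4)) flattens to b1 · b3 · b2 · b4

b1 · b3 · b2 · b4


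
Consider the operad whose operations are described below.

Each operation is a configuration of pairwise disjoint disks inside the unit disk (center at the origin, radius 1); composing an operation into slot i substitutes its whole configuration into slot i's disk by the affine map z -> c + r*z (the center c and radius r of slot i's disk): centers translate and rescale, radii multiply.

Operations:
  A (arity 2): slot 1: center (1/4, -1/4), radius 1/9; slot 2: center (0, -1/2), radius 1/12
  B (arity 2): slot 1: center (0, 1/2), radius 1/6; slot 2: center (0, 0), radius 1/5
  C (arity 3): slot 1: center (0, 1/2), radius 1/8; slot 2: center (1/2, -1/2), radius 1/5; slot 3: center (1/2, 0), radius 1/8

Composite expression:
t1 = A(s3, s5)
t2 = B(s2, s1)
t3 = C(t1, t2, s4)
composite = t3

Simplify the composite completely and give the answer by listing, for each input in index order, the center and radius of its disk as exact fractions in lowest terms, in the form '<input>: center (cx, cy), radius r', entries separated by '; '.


Nesting under C composes maps z -> c + r*z down each s-path.
s3 passes through 2 substitutions, ending at center (1/32, 15/32), radius 1/72
s5 passes through 2 substitutions, ending at center (0, 7/16), radius 1/96
s2 passes through 2 substitutions, ending at center (1/2, -2/5), radius 1/30
s1 passes through 2 substitutions, ending at center (1/2, -1/2), radius 1/25
s4 passes through 1 substitution, ending at center (1/2, 0), radius 1/8

s1: center (1/2, -1/2), radius 1/25; s2: center (1/2, -2/5), radius 1/30; s3: center (1/32, 15/32), radius 1/72; s4: center (1/2, 0), radius 1/8; s5: center (0, 7/16), radius 1/96
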